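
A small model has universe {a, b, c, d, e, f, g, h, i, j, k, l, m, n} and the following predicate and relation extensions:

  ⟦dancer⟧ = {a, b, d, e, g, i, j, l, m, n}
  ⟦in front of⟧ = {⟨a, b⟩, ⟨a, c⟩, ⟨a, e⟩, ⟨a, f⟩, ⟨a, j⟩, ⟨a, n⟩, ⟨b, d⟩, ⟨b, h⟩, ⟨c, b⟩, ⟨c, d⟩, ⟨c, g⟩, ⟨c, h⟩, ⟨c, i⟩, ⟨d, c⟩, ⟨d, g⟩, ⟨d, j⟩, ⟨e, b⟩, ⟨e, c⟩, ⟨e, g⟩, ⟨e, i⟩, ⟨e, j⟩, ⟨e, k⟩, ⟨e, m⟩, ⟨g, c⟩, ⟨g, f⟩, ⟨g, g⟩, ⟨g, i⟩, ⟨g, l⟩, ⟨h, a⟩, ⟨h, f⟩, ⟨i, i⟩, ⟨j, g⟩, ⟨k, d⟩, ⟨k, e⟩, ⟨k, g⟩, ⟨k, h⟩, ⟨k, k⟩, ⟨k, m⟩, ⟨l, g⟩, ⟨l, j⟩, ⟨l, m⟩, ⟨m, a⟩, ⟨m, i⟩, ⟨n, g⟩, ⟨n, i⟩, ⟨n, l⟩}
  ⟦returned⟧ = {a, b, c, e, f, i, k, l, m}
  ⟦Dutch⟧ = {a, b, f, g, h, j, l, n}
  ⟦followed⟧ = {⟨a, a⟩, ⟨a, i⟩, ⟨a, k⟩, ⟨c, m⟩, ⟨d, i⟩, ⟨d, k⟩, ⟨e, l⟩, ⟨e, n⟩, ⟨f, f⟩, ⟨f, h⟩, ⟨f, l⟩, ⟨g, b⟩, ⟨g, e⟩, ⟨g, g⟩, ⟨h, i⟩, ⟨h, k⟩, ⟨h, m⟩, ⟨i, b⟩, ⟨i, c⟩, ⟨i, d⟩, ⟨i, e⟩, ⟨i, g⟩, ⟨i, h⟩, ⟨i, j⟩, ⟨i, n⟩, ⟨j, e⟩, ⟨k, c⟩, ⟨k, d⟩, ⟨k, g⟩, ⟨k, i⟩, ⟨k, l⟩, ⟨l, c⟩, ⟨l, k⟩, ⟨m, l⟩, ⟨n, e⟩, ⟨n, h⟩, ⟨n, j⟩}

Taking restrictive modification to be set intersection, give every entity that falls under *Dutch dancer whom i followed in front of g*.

{g, j, n}

⟦whom i followed⟧ = {x : ⟨i, x⟩ ∈ ⟦followed⟧} = {b, c, d, e, g, h, j, n}
⟦in front of g⟧ = {x : ⟨x, g⟩ ∈ ⟦in front of⟧} = {c, d, e, g, j, k, l, n}
⟦dancer⟧ = {a, b, d, e, g, i, j, l, m, n}
… ∩ ⟦whom i followed⟧ = {a, b, d, e, g, i, j, l, m, n} ∩ {b, c, d, e, g, h, j, n} = {b, d, e, g, j, n}
… ∩ ⟦in front of g⟧ = {b, d, e, g, j, n} ∩ {c, d, e, g, j, k, l, n} = {d, e, g, j, n}
… ∩ ⟦Dutch⟧ = {d, e, g, j, n} ∩ {a, b, f, g, h, j, l, n} = {g, j, n}
So ⟦Dutch dancer whom i followed in front of g⟧ = {g, j, n}.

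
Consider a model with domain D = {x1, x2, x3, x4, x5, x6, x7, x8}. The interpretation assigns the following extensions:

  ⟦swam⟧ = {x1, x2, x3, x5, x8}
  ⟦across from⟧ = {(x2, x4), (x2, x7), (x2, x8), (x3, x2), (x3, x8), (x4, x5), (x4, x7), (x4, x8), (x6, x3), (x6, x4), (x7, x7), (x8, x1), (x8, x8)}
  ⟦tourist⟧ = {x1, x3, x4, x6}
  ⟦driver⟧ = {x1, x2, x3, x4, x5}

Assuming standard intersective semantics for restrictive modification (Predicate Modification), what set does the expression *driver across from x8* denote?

{x2, x3, x4}

⟦across from x8⟧ = {x : ⟨x, x8⟩ ∈ ⟦across from⟧} = {x2, x3, x4, x8}
⟦driver⟧ = {x1, x2, x3, x4, x5}
… ∩ ⟦across from x8⟧ = {x1, x2, x3, x4, x5} ∩ {x2, x3, x4, x8} = {x2, x3, x4}
So ⟦driver across from x8⟧ = {x2, x3, x4}.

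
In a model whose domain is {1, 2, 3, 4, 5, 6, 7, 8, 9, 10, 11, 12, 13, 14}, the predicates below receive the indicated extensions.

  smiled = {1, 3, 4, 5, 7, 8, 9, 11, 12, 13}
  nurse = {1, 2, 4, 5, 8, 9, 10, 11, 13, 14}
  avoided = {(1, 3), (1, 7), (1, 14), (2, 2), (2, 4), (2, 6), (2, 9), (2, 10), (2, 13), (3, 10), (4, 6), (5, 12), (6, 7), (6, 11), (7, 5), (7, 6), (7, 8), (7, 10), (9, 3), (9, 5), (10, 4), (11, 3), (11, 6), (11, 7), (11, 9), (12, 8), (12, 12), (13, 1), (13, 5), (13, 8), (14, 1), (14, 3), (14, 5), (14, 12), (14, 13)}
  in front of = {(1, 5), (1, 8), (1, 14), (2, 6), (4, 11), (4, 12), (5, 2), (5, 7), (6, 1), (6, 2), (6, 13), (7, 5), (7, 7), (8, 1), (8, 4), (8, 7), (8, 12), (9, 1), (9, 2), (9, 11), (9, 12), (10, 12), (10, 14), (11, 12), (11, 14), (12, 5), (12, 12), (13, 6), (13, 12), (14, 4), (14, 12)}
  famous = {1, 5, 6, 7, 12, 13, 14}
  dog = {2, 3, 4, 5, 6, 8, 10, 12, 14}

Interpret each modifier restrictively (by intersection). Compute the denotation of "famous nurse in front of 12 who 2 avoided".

⟦in front of 12⟧ = {x : ⟨x, 12⟩ ∈ ⟦in front of⟧} = {4, 8, 9, 10, 11, 12, 13, 14}
⟦who 2 avoided⟧ = {x : ⟨2, x⟩ ∈ ⟦avoided⟧} = {2, 4, 6, 9, 10, 13}
⟦nurse⟧ = {1, 2, 4, 5, 8, 9, 10, 11, 13, 14}
… ∩ ⟦in front of 12⟧ = {1, 2, 4, 5, 8, 9, 10, 11, 13, 14} ∩ {4, 8, 9, 10, 11, 12, 13, 14} = {4, 8, 9, 10, 11, 13, 14}
… ∩ ⟦who 2 avoided⟧ = {4, 8, 9, 10, 11, 13, 14} ∩ {2, 4, 6, 9, 10, 13} = {4, 9, 10, 13}
… ∩ ⟦famous⟧ = {4, 9, 10, 13} ∩ {1, 5, 6, 7, 12, 13, 14} = {13}
So ⟦famous nurse in front of 12 who 2 avoided⟧ = {13}.

{13}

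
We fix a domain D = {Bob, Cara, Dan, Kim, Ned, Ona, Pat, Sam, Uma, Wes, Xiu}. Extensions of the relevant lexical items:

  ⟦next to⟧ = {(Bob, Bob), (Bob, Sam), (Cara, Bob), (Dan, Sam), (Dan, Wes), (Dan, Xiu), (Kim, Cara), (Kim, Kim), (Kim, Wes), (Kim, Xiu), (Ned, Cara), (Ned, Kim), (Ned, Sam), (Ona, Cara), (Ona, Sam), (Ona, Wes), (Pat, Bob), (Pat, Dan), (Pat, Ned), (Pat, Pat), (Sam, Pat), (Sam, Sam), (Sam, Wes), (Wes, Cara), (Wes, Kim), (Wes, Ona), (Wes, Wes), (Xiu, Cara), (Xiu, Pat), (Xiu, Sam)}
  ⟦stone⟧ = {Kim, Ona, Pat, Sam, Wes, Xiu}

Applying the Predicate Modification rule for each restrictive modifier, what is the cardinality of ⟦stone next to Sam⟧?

⟦next to Sam⟧ = {x : ⟨x, Sam⟩ ∈ ⟦next to⟧} = {Bob, Dan, Ned, Ona, Sam, Xiu}
⟦stone⟧ = {Kim, Ona, Pat, Sam, Wes, Xiu}
… ∩ ⟦next to Sam⟧ = {Kim, Ona, Pat, Sam, Wes, Xiu} ∩ {Bob, Dan, Ned, Ona, Sam, Xiu} = {Ona, Sam, Xiu}
⟦stone next to Sam⟧ = {Ona, Sam, Xiu}, so the cardinality is 3.

3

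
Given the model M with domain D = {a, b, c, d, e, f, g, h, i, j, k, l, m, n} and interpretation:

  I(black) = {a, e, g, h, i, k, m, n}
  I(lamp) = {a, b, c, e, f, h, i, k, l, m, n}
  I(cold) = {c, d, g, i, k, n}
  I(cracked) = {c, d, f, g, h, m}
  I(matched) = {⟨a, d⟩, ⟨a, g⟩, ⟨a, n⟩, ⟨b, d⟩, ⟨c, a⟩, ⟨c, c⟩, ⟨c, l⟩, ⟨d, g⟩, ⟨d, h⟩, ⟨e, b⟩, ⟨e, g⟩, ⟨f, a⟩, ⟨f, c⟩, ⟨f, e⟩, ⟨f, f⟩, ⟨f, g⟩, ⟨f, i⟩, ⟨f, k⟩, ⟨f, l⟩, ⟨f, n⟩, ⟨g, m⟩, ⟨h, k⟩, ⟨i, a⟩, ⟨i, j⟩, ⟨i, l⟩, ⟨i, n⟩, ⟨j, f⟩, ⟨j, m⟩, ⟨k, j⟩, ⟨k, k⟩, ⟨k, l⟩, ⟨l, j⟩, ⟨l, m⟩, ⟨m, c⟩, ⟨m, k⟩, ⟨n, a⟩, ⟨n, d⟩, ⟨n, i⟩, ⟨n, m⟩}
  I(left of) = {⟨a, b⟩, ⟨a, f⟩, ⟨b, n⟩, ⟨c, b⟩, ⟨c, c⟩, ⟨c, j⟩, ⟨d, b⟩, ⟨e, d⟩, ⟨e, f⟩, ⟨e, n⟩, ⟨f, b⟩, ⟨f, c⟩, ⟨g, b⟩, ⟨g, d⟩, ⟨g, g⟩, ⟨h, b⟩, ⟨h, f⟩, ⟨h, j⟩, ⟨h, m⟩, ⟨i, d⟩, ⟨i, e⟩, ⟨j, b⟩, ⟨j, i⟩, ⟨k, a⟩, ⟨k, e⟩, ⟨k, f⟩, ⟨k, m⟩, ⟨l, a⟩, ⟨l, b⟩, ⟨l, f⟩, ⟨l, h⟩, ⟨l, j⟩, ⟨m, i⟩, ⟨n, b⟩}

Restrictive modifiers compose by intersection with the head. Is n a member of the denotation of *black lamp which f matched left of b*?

⟦which f matched⟧ = {x : ⟨f, x⟩ ∈ ⟦matched⟧} = {a, c, e, f, g, i, k, l, n}
⟦left of b⟧ = {x : ⟨x, b⟩ ∈ ⟦left of⟧} = {a, c, d, f, g, h, j, l, n}
⟦lamp⟧ = {a, b, c, e, f, h, i, k, l, m, n}
… ∩ ⟦which f matched⟧ = {a, b, c, e, f, h, i, k, l, m, n} ∩ {a, c, e, f, g, i, k, l, n} = {a, c, e, f, i, k, l, n}
… ∩ ⟦left of b⟧ = {a, c, e, f, i, k, l, n} ∩ {a, c, d, f, g, h, j, l, n} = {a, c, f, l, n}
… ∩ ⟦black⟧ = {a, c, f, l, n} ∩ {a, e, g, h, i, k, m, n} = {a, n}
⟦black lamp which f matched left of b⟧ = {a, n}; n ∈ this set.

yes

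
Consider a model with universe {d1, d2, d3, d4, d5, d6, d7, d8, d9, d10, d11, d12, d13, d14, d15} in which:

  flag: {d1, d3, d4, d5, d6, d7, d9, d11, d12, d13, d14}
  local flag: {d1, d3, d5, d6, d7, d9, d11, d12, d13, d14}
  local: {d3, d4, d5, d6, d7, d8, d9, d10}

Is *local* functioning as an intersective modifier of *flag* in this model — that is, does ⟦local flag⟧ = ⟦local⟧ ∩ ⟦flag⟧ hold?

no

⟦local⟧ ∩ ⟦flag⟧ = {d3, d4, d5, d6, d7, d8, d9, d10} ∩ {d1, d3, d4, d5, d6, d7, d9, d11, d12, d13, d14} = {d3, d4, d5, d6, d7, d9}
Observed ⟦local flag⟧ = {d1, d3, d5, d6, d7, d9, d11, d12, d13, d14}.
These differ, so the modifier is not intersective in this model.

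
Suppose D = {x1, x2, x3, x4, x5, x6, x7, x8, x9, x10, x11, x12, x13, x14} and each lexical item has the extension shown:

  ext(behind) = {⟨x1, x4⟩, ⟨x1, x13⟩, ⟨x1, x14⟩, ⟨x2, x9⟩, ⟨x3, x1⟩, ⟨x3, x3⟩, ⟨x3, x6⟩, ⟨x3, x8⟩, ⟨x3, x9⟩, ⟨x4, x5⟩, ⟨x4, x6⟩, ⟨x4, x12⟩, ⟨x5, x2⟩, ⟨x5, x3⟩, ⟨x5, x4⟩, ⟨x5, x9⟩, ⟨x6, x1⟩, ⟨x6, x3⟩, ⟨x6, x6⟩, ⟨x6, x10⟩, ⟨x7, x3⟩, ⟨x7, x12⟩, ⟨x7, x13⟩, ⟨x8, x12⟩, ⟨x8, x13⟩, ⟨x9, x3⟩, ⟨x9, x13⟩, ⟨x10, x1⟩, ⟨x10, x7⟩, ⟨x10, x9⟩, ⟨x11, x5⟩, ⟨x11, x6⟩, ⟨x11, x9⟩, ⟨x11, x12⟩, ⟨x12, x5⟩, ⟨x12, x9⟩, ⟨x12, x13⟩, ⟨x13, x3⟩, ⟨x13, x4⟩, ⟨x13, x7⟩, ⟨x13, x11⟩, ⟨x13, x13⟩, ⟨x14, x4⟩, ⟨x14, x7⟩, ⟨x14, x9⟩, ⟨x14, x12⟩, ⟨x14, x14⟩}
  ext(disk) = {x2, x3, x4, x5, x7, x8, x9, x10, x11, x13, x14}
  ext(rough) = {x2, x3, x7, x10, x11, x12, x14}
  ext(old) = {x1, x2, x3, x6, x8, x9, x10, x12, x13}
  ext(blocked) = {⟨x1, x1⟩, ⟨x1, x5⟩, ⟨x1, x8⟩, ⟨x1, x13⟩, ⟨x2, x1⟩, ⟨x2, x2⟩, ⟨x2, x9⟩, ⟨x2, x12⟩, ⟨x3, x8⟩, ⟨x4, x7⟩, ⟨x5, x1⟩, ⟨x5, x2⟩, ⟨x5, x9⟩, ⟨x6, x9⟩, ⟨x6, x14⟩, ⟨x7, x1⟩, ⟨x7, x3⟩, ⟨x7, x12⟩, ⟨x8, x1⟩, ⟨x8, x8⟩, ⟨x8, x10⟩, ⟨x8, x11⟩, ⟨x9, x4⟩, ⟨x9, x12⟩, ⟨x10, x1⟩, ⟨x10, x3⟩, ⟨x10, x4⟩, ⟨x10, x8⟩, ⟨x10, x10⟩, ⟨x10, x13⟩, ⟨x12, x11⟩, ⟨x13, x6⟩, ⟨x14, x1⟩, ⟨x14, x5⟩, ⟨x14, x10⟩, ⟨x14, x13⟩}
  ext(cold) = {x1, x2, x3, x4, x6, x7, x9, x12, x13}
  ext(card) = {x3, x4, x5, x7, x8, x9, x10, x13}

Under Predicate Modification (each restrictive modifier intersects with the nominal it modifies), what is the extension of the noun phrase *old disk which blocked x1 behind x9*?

⟦which blocked x1⟧ = {x : ⟨x, x1⟩ ∈ ⟦blocked⟧} = {x1, x2, x5, x7, x8, x10, x14}
⟦behind x9⟧ = {x : ⟨x, x9⟩ ∈ ⟦behind⟧} = {x2, x3, x5, x10, x11, x12, x14}
⟦disk⟧ = {x2, x3, x4, x5, x7, x8, x9, x10, x11, x13, x14}
… ∩ ⟦which blocked x1⟧ = {x2, x3, x4, x5, x7, x8, x9, x10, x11, x13, x14} ∩ {x1, x2, x5, x7, x8, x10, x14} = {x2, x5, x7, x8, x10, x14}
… ∩ ⟦behind x9⟧ = {x2, x5, x7, x8, x10, x14} ∩ {x2, x3, x5, x10, x11, x12, x14} = {x2, x5, x10, x14}
… ∩ ⟦old⟧ = {x2, x5, x10, x14} ∩ {x1, x2, x3, x6, x8, x9, x10, x12, x13} = {x2, x10}
So ⟦old disk which blocked x1 behind x9⟧ = {x2, x10}.

{x2, x10}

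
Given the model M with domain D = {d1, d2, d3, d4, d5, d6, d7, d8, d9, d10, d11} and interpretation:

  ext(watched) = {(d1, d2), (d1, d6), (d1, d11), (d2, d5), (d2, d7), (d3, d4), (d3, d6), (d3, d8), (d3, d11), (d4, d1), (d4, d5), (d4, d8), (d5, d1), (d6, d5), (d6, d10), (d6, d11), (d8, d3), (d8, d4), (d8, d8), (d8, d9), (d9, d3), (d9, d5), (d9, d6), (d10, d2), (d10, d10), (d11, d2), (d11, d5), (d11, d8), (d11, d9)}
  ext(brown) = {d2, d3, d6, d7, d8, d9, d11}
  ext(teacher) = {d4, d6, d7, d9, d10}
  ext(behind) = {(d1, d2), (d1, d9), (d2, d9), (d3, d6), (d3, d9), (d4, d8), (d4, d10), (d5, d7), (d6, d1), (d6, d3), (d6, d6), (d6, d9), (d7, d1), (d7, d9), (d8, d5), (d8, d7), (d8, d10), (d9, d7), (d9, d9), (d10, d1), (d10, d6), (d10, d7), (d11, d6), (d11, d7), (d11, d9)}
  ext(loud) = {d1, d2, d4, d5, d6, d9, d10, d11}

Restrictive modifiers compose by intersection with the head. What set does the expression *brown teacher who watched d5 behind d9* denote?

{d6, d9}

⟦who watched d5⟧ = {x : ⟨x, d5⟩ ∈ ⟦watched⟧} = {d2, d4, d6, d9, d11}
⟦behind d9⟧ = {x : ⟨x, d9⟩ ∈ ⟦behind⟧} = {d1, d2, d3, d6, d7, d9, d11}
⟦teacher⟧ = {d4, d6, d7, d9, d10}
… ∩ ⟦who watched d5⟧ = {d4, d6, d7, d9, d10} ∩ {d2, d4, d6, d9, d11} = {d4, d6, d9}
… ∩ ⟦behind d9⟧ = {d4, d6, d9} ∩ {d1, d2, d3, d6, d7, d9, d11} = {d6, d9}
… ∩ ⟦brown⟧ = {d6, d9} ∩ {d2, d3, d6, d7, d8, d9, d11} = {d6, d9}
So ⟦brown teacher who watched d5 behind d9⟧ = {d6, d9}.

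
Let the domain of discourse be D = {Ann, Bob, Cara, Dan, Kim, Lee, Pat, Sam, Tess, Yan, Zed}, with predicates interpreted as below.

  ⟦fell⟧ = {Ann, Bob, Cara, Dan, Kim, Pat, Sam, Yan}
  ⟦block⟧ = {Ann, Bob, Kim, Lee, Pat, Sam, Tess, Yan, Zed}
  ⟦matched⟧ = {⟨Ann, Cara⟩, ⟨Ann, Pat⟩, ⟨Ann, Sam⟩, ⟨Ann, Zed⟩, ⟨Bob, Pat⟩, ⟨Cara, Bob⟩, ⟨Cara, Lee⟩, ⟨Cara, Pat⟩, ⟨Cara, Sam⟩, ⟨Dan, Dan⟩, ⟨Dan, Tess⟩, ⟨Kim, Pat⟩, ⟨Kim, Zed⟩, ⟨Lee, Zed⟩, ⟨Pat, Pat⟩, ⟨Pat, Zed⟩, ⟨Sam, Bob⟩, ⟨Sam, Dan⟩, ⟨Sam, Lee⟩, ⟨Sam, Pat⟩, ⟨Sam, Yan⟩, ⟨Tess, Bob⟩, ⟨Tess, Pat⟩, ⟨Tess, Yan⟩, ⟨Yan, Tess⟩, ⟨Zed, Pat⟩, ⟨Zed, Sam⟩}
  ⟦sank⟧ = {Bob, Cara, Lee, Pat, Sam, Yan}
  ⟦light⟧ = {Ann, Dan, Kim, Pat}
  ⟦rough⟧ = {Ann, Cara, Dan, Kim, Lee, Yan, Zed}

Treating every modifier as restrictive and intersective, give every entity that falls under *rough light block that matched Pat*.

⟦that matched Pat⟧ = {x : ⟨x, Pat⟩ ∈ ⟦matched⟧} = {Ann, Bob, Cara, Kim, Pat, Sam, Tess, Zed}
⟦block⟧ = {Ann, Bob, Kim, Lee, Pat, Sam, Tess, Yan, Zed}
… ∩ ⟦that matched Pat⟧ = {Ann, Bob, Kim, Lee, Pat, Sam, Tess, Yan, Zed} ∩ {Ann, Bob, Cara, Kim, Pat, Sam, Tess, Zed} = {Ann, Bob, Kim, Pat, Sam, Tess, Zed}
… ∩ ⟦rough⟧ = {Ann, Bob, Kim, Pat, Sam, Tess, Zed} ∩ {Ann, Cara, Dan, Kim, Lee, Yan, Zed} = {Ann, Kim, Zed}
… ∩ ⟦light⟧ = {Ann, Kim, Zed} ∩ {Ann, Dan, Kim, Pat} = {Ann, Kim}
So ⟦rough light block that matched Pat⟧ = {Ann, Kim}.

{Ann, Kim}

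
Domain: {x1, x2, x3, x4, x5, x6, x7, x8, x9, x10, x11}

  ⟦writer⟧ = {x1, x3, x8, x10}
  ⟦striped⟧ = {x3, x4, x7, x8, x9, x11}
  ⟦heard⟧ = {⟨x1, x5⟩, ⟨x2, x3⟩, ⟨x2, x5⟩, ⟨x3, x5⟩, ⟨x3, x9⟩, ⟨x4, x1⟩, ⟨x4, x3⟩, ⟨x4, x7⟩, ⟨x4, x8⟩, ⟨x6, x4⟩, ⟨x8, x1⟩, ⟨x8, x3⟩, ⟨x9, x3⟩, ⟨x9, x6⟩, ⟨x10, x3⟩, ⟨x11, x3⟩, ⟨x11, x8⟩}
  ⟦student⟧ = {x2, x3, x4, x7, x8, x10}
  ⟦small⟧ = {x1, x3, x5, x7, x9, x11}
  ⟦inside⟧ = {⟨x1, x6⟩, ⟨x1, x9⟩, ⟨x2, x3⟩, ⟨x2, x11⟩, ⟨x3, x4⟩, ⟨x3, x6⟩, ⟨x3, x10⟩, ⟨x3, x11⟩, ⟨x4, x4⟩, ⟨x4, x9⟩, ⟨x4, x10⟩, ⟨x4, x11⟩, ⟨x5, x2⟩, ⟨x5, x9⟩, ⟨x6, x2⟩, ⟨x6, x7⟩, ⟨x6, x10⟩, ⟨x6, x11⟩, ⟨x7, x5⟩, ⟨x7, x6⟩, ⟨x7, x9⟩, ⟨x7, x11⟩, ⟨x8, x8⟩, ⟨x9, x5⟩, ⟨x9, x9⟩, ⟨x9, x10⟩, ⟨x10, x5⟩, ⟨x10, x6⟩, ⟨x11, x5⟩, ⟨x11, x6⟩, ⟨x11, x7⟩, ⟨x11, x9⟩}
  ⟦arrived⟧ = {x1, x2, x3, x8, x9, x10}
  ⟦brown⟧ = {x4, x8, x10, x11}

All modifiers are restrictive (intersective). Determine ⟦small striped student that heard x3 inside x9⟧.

⟦that heard x3⟧ = {x : ⟨x, x3⟩ ∈ ⟦heard⟧} = {x2, x4, x8, x9, x10, x11}
⟦inside x9⟧ = {x : ⟨x, x9⟩ ∈ ⟦inside⟧} = {x1, x4, x5, x7, x9, x11}
⟦student⟧ = {x2, x3, x4, x7, x8, x10}
… ∩ ⟦that heard x3⟧ = {x2, x3, x4, x7, x8, x10} ∩ {x2, x4, x8, x9, x10, x11} = {x2, x4, x8, x10}
… ∩ ⟦inside x9⟧ = {x2, x4, x8, x10} ∩ {x1, x4, x5, x7, x9, x11} = {x4}
… ∩ ⟦small⟧ = {x4} ∩ {x1, x3, x5, x7, x9, x11} = ∅
… ∩ ⟦striped⟧ = ∅ ∩ {x3, x4, x7, x8, x9, x11} = ∅
So ⟦small striped student that heard x3 inside x9⟧ = { }.

{ }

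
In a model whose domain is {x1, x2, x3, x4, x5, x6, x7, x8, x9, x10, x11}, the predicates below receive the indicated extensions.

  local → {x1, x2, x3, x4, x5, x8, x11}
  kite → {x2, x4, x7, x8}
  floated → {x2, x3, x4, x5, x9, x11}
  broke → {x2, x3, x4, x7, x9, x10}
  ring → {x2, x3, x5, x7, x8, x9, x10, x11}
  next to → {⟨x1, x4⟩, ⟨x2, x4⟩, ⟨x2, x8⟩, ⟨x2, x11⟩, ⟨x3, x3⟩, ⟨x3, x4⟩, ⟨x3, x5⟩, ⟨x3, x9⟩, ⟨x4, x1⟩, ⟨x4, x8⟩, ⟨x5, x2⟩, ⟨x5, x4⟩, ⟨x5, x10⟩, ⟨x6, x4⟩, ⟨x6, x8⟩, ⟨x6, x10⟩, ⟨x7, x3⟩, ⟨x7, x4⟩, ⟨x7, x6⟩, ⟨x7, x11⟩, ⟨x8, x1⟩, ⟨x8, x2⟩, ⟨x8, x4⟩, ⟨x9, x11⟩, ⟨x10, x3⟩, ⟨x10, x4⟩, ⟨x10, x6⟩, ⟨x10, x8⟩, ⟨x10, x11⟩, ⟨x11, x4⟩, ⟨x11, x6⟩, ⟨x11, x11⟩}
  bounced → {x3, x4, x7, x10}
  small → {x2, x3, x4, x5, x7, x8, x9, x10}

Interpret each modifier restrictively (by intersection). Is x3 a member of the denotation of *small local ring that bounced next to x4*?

⟦that bounced⟧ = ⟦bounced⟧ = {x3, x4, x7, x10}
⟦next to x4⟧ = {x : ⟨x, x4⟩ ∈ ⟦next to⟧} = {x1, x2, x3, x5, x6, x7, x8, x10, x11}
⟦ring⟧ = {x2, x3, x5, x7, x8, x9, x10, x11}
… ∩ ⟦that bounced⟧ = {x2, x3, x5, x7, x8, x9, x10, x11} ∩ {x3, x4, x7, x10} = {x3, x7, x10}
… ∩ ⟦next to x4⟧ = {x3, x7, x10} ∩ {x1, x2, x3, x5, x6, x7, x8, x10, x11} = {x3, x7, x10}
… ∩ ⟦small⟧ = {x3, x7, x10} ∩ {x2, x3, x4, x5, x7, x8, x9, x10} = {x3, x7, x10}
… ∩ ⟦local⟧ = {x3, x7, x10} ∩ {x1, x2, x3, x4, x5, x8, x11} = {x3}
⟦small local ring that bounced next to x4⟧ = {x3}; x3 ∈ this set.

yes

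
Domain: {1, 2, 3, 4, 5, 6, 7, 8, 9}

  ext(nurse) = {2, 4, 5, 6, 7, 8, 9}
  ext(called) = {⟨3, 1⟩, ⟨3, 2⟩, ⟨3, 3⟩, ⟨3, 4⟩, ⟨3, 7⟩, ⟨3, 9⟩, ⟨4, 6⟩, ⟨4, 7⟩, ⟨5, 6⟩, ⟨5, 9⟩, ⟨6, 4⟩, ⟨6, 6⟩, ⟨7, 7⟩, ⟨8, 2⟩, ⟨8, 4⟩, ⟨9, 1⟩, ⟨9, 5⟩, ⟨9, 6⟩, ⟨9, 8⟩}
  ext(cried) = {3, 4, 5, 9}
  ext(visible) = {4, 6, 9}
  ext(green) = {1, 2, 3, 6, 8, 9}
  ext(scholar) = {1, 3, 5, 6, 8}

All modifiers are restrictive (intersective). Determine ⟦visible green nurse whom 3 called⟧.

⟦whom 3 called⟧ = {x : ⟨3, x⟩ ∈ ⟦called⟧} = {1, 2, 3, 4, 7, 9}
⟦nurse⟧ = {2, 4, 5, 6, 7, 8, 9}
… ∩ ⟦whom 3 called⟧ = {2, 4, 5, 6, 7, 8, 9} ∩ {1, 2, 3, 4, 7, 9} = {2, 4, 7, 9}
… ∩ ⟦visible⟧ = {2, 4, 7, 9} ∩ {4, 6, 9} = {4, 9}
… ∩ ⟦green⟧ = {4, 9} ∩ {1, 2, 3, 6, 8, 9} = {9}
So ⟦visible green nurse whom 3 called⟧ = {9}.

{9}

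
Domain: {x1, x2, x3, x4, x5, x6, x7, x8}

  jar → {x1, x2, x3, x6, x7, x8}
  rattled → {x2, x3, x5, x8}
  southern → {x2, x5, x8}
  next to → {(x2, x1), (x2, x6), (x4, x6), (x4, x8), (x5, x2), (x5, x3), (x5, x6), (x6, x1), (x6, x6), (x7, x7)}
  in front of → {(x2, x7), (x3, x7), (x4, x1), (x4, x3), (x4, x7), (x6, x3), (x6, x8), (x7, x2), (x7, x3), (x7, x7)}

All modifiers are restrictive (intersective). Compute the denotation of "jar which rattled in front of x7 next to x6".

{x2}

⟦which rattled⟧ = ⟦rattled⟧ = {x2, x3, x5, x8}
⟦in front of x7⟧ = {x : ⟨x, x7⟩ ∈ ⟦in front of⟧} = {x2, x3, x4, x7}
⟦next to x6⟧ = {x : ⟨x, x6⟩ ∈ ⟦next to⟧} = {x2, x4, x5, x6}
⟦jar⟧ = {x1, x2, x3, x6, x7, x8}
… ∩ ⟦which rattled⟧ = {x1, x2, x3, x6, x7, x8} ∩ {x2, x3, x5, x8} = {x2, x3, x8}
… ∩ ⟦in front of x7⟧ = {x2, x3, x8} ∩ {x2, x3, x4, x7} = {x2, x3}
… ∩ ⟦next to x6⟧ = {x2, x3} ∩ {x2, x4, x5, x6} = {x2}
So ⟦jar which rattled in front of x7 next to x6⟧ = {x2}.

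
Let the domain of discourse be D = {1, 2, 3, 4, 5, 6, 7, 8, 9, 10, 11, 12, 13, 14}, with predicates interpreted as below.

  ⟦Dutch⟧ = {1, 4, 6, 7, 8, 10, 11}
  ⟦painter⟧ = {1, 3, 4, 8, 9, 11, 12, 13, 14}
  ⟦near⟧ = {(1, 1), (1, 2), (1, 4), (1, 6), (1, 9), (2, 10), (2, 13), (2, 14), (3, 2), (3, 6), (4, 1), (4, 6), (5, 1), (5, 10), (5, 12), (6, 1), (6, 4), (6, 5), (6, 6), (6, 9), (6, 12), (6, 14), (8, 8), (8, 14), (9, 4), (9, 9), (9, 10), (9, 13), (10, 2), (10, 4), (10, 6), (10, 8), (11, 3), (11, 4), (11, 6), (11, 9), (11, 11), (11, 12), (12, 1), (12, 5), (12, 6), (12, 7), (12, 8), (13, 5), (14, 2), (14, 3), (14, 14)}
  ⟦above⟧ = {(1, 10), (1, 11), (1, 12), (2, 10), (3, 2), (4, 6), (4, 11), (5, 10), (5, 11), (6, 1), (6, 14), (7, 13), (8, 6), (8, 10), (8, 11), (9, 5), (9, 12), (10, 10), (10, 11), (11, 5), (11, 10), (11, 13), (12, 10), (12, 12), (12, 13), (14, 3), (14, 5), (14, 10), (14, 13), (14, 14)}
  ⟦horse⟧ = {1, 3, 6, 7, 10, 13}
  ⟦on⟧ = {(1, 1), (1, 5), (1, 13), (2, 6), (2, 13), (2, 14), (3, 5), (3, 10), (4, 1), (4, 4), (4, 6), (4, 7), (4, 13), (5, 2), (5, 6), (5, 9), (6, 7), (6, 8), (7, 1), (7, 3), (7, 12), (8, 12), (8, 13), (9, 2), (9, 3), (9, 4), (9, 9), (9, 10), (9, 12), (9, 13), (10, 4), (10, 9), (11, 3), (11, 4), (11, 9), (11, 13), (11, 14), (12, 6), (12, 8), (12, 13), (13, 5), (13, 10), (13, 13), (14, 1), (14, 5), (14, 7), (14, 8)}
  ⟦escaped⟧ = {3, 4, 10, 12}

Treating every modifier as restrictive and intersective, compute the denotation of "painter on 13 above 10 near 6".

⟦on 13⟧ = {x : ⟨x, 13⟩ ∈ ⟦on⟧} = {1, 2, 4, 8, 9, 11, 12, 13}
⟦above 10⟧ = {x : ⟨x, 10⟩ ∈ ⟦above⟧} = {1, 2, 5, 8, 10, 11, 12, 14}
⟦near 6⟧ = {x : ⟨x, 6⟩ ∈ ⟦near⟧} = {1, 3, 4, 6, 10, 11, 12}
⟦painter⟧ = {1, 3, 4, 8, 9, 11, 12, 13, 14}
… ∩ ⟦on 13⟧ = {1, 3, 4, 8, 9, 11, 12, 13, 14} ∩ {1, 2, 4, 8, 9, 11, 12, 13} = {1, 4, 8, 9, 11, 12, 13}
… ∩ ⟦above 10⟧ = {1, 4, 8, 9, 11, 12, 13} ∩ {1, 2, 5, 8, 10, 11, 12, 14} = {1, 8, 11, 12}
… ∩ ⟦near 6⟧ = {1, 8, 11, 12} ∩ {1, 3, 4, 6, 10, 11, 12} = {1, 11, 12}
So ⟦painter on 13 above 10 near 6⟧ = {1, 11, 12}.

{1, 11, 12}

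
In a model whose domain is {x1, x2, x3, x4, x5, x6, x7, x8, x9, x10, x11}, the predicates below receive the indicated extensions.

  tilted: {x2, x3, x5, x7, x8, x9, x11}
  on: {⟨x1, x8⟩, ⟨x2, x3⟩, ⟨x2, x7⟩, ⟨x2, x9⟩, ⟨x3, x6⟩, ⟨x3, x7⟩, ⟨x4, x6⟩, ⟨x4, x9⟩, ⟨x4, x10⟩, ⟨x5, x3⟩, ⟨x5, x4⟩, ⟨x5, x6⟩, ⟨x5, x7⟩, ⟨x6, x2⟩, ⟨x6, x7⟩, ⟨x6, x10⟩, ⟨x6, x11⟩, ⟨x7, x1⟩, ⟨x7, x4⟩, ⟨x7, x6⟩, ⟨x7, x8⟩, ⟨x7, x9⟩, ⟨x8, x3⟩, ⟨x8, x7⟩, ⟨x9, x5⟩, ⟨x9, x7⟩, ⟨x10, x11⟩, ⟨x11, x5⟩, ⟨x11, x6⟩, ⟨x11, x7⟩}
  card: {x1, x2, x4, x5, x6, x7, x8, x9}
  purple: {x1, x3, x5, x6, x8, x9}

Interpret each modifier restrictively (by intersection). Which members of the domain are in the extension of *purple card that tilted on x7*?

{x5, x8, x9}

⟦that tilted⟧ = ⟦tilted⟧ = {x2, x3, x5, x7, x8, x9, x11}
⟦on x7⟧ = {x : ⟨x, x7⟩ ∈ ⟦on⟧} = {x2, x3, x5, x6, x8, x9, x11}
⟦card⟧ = {x1, x2, x4, x5, x6, x7, x8, x9}
… ∩ ⟦that tilted⟧ = {x1, x2, x4, x5, x6, x7, x8, x9} ∩ {x2, x3, x5, x7, x8, x9, x11} = {x2, x5, x7, x8, x9}
… ∩ ⟦on x7⟧ = {x2, x5, x7, x8, x9} ∩ {x2, x3, x5, x6, x8, x9, x11} = {x2, x5, x8, x9}
… ∩ ⟦purple⟧ = {x2, x5, x8, x9} ∩ {x1, x3, x5, x6, x8, x9} = {x5, x8, x9}
So ⟦purple card that tilted on x7⟧ = {x5, x8, x9}.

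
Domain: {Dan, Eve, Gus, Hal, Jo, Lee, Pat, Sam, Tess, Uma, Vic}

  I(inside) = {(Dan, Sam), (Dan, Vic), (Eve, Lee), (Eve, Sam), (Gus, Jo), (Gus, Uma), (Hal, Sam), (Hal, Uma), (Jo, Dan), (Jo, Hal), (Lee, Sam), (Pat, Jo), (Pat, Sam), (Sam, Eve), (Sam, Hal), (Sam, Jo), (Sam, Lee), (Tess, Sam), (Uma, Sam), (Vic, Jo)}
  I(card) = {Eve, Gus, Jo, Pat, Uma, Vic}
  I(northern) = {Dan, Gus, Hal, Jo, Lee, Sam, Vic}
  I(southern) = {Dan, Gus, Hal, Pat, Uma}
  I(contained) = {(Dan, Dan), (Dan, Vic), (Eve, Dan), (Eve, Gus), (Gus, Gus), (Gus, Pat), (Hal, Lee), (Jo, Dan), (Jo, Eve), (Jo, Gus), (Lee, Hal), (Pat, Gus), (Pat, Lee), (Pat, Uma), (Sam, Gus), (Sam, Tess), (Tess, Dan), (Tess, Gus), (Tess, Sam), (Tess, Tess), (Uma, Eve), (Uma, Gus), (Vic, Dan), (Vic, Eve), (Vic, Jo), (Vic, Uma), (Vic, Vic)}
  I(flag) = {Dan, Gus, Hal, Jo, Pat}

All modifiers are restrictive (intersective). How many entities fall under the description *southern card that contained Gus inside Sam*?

2

⟦that contained Gus⟧ = {x : ⟨x, Gus⟩ ∈ ⟦contained⟧} = {Eve, Gus, Jo, Pat, Sam, Tess, Uma}
⟦inside Sam⟧ = {x : ⟨x, Sam⟩ ∈ ⟦inside⟧} = {Dan, Eve, Hal, Lee, Pat, Tess, Uma}
⟦card⟧ = {Eve, Gus, Jo, Pat, Uma, Vic}
… ∩ ⟦that contained Gus⟧ = {Eve, Gus, Jo, Pat, Uma, Vic} ∩ {Eve, Gus, Jo, Pat, Sam, Tess, Uma} = {Eve, Gus, Jo, Pat, Uma}
… ∩ ⟦inside Sam⟧ = {Eve, Gus, Jo, Pat, Uma} ∩ {Dan, Eve, Hal, Lee, Pat, Tess, Uma} = {Eve, Pat, Uma}
… ∩ ⟦southern⟧ = {Eve, Pat, Uma} ∩ {Dan, Gus, Hal, Pat, Uma} = {Pat, Uma}
⟦southern card that contained Gus inside Sam⟧ = {Pat, Uma}, so the cardinality is 2.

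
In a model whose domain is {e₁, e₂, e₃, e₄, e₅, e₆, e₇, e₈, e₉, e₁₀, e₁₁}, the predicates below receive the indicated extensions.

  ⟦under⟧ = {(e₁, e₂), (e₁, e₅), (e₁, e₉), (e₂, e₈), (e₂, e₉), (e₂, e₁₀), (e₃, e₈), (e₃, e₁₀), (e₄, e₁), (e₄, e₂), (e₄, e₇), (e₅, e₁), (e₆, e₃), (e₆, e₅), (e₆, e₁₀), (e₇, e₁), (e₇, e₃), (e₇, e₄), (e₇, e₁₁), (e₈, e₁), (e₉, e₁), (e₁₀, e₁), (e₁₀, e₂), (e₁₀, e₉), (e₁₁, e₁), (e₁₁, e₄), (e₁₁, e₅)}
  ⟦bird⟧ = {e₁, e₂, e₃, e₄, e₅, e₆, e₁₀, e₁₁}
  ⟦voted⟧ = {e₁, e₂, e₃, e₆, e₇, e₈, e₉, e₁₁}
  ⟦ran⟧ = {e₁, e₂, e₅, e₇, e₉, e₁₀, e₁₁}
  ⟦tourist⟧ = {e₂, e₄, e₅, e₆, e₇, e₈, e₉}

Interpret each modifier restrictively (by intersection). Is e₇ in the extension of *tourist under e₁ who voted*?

yes

⟦under e₁⟧ = {x : ⟨x, e₁⟩ ∈ ⟦under⟧} = {e₄, e₅, e₇, e₈, e₉, e₁₀, e₁₁}
⟦who voted⟧ = ⟦voted⟧ = {e₁, e₂, e₃, e₆, e₇, e₈, e₉, e₁₁}
⟦tourist⟧ = {e₂, e₄, e₅, e₆, e₇, e₈, e₉}
… ∩ ⟦under e₁⟧ = {e₂, e₄, e₅, e₆, e₇, e₈, e₉} ∩ {e₄, e₅, e₇, e₈, e₉, e₁₀, e₁₁} = {e₄, e₅, e₇, e₈, e₉}
… ∩ ⟦who voted⟧ = {e₄, e₅, e₇, e₈, e₉} ∩ {e₁, e₂, e₃, e₆, e₇, e₈, e₉, e₁₁} = {e₇, e₈, e₉}
⟦tourist under e₁ who voted⟧ = {e₇, e₈, e₉}; e₇ ∈ this set.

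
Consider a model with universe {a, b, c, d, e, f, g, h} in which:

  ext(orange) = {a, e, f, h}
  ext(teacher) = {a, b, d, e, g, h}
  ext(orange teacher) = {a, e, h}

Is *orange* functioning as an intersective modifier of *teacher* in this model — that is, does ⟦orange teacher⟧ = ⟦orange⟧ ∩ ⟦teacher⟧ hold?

yes

⟦orange⟧ ∩ ⟦teacher⟧ = {a, e, f, h} ∩ {a, b, d, e, g, h} = {a, e, h}
Observed ⟦orange teacher⟧ = {a, e, h}.
These coincide, so the modifier is intersective here.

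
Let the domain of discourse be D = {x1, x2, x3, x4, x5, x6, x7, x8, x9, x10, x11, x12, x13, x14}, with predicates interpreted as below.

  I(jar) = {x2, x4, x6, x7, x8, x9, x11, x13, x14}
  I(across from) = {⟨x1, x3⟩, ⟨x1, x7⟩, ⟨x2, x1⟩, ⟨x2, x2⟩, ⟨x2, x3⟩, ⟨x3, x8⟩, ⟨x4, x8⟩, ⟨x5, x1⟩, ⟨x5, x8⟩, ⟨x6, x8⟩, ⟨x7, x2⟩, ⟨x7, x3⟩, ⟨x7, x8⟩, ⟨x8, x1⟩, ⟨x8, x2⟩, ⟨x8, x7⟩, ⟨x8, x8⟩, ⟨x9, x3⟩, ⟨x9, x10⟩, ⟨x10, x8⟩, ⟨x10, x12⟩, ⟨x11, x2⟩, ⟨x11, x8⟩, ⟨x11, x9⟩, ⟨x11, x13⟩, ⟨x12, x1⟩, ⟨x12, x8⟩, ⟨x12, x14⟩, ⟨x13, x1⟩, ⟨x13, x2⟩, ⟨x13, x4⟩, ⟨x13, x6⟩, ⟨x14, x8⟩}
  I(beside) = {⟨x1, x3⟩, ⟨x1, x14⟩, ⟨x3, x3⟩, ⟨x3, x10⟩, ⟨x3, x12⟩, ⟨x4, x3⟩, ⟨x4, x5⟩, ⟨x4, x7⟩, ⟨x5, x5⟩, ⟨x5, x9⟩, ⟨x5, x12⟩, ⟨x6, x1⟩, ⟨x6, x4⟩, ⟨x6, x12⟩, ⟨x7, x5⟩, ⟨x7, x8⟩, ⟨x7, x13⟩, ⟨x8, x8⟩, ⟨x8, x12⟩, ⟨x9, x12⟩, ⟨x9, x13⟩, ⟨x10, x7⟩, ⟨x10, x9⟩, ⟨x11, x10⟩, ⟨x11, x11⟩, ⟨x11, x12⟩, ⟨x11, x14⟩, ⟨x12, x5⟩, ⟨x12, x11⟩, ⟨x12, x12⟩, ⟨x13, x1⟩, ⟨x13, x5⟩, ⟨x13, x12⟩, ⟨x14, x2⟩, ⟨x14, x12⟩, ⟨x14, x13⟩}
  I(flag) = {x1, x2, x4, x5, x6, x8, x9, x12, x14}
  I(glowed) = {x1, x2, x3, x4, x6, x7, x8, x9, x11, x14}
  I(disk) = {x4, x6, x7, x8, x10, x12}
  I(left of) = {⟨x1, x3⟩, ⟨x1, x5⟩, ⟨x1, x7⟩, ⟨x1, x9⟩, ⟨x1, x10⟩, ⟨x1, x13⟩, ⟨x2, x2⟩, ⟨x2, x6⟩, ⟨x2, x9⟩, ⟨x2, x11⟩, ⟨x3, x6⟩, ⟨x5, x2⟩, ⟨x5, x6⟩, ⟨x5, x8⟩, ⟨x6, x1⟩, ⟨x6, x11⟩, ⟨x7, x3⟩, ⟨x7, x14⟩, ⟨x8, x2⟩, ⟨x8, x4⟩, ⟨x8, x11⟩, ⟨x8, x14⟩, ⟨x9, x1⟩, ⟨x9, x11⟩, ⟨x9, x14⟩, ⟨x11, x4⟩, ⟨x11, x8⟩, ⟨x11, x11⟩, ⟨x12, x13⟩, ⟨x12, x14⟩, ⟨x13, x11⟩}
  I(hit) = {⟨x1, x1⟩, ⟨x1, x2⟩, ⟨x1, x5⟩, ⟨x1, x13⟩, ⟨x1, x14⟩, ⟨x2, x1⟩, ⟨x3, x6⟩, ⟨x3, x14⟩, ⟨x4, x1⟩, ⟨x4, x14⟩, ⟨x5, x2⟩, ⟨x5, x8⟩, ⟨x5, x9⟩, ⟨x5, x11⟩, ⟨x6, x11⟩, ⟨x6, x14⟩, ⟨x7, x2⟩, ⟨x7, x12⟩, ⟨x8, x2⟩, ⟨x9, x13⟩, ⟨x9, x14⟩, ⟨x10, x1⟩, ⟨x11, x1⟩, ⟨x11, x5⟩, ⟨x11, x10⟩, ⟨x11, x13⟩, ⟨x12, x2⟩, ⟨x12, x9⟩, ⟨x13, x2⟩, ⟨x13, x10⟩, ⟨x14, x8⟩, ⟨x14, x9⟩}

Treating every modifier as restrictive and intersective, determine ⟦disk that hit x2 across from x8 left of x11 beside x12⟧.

{x8}

⟦that hit x2⟧ = {x : ⟨x, x2⟩ ∈ ⟦hit⟧} = {x1, x5, x7, x8, x12, x13}
⟦across from x8⟧ = {x : ⟨x, x8⟩ ∈ ⟦across from⟧} = {x3, x4, x5, x6, x7, x8, x10, x11, x12, x14}
⟦left of x11⟧ = {x : ⟨x, x11⟩ ∈ ⟦left of⟧} = {x2, x6, x8, x9, x11, x13}
⟦beside x12⟧ = {x : ⟨x, x12⟩ ∈ ⟦beside⟧} = {x3, x5, x6, x8, x9, x11, x12, x13, x14}
⟦disk⟧ = {x4, x6, x7, x8, x10, x12}
… ∩ ⟦that hit x2⟧ = {x4, x6, x7, x8, x10, x12} ∩ {x1, x5, x7, x8, x12, x13} = {x7, x8, x12}
… ∩ ⟦across from x8⟧ = {x7, x8, x12} ∩ {x3, x4, x5, x6, x7, x8, x10, x11, x12, x14} = {x7, x8, x12}
… ∩ ⟦left of x11⟧ = {x7, x8, x12} ∩ {x2, x6, x8, x9, x11, x13} = {x8}
… ∩ ⟦beside x12⟧ = {x8} ∩ {x3, x5, x6, x8, x9, x11, x12, x13, x14} = {x8}
So ⟦disk that hit x2 across from x8 left of x11 beside x12⟧ = {x8}.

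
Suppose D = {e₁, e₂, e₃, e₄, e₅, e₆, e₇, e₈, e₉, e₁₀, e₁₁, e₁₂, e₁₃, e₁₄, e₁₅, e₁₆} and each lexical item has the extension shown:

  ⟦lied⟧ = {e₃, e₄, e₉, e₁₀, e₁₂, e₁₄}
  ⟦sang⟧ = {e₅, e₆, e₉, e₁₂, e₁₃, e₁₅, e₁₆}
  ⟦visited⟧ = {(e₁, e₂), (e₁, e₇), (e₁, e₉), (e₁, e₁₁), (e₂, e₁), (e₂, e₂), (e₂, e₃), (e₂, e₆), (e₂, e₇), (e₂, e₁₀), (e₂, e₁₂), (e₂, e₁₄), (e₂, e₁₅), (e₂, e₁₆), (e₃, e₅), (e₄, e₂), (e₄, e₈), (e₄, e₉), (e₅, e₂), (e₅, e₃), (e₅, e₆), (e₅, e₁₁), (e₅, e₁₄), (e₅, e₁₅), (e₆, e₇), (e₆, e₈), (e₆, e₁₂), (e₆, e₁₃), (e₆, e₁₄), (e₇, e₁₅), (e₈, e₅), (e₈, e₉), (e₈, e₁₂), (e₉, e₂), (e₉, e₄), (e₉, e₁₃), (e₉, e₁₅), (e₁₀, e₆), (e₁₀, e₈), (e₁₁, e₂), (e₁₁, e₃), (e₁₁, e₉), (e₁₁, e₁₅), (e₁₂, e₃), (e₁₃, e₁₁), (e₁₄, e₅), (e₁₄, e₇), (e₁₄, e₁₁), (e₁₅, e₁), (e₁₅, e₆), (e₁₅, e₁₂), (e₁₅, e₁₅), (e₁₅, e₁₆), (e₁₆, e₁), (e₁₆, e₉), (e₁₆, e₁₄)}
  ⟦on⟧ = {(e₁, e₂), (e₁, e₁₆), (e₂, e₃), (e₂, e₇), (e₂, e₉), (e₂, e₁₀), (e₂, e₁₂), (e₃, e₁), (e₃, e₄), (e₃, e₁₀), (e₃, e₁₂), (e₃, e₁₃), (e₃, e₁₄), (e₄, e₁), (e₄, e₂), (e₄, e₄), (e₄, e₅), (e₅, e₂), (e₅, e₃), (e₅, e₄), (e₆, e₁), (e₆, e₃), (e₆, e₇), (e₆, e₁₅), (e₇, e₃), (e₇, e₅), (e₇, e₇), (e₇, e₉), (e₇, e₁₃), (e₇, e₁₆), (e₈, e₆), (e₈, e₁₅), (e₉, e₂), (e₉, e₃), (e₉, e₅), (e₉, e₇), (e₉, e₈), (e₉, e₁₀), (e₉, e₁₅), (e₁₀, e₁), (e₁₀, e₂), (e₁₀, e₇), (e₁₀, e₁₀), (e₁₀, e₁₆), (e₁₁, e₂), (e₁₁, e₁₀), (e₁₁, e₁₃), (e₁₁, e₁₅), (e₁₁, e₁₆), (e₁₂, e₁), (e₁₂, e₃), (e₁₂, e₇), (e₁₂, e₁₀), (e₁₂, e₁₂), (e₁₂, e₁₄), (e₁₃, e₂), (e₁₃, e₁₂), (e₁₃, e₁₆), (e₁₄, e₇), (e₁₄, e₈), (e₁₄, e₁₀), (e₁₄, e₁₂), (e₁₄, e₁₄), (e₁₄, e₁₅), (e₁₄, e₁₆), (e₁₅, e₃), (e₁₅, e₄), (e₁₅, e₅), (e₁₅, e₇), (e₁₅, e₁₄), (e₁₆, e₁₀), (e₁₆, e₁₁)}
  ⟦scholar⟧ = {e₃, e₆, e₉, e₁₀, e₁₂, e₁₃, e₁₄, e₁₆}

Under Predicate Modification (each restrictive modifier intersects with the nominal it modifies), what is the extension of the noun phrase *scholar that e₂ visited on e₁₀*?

⟦that e₂ visited⟧ = {x : ⟨e₂, x⟩ ∈ ⟦visited⟧} = {e₁, e₂, e₃, e₆, e₇, e₁₀, e₁₂, e₁₄, e₁₅, e₁₆}
⟦on e₁₀⟧ = {x : ⟨x, e₁₀⟩ ∈ ⟦on⟧} = {e₂, e₃, e₉, e₁₀, e₁₁, e₁₂, e₁₄, e₁₆}
⟦scholar⟧ = {e₃, e₆, e₉, e₁₀, e₁₂, e₁₃, e₁₄, e₁₆}
… ∩ ⟦that e₂ visited⟧ = {e₃, e₆, e₉, e₁₀, e₁₂, e₁₃, e₁₄, e₁₆} ∩ {e₁, e₂, e₃, e₆, e₇, e₁₀, e₁₂, e₁₄, e₁₅, e₁₆} = {e₃, e₆, e₁₀, e₁₂, e₁₄, e₁₆}
… ∩ ⟦on e₁₀⟧ = {e₃, e₆, e₁₀, e₁₂, e₁₄, e₁₆} ∩ {e₂, e₃, e₉, e₁₀, e₁₁, e₁₂, e₁₄, e₁₆} = {e₃, e₁₀, e₁₂, e₁₄, e₁₆}
So ⟦scholar that e₂ visited on e₁₀⟧ = {e₃, e₁₀, e₁₂, e₁₄, e₁₆}.

{e₃, e₁₀, e₁₂, e₁₄, e₁₆}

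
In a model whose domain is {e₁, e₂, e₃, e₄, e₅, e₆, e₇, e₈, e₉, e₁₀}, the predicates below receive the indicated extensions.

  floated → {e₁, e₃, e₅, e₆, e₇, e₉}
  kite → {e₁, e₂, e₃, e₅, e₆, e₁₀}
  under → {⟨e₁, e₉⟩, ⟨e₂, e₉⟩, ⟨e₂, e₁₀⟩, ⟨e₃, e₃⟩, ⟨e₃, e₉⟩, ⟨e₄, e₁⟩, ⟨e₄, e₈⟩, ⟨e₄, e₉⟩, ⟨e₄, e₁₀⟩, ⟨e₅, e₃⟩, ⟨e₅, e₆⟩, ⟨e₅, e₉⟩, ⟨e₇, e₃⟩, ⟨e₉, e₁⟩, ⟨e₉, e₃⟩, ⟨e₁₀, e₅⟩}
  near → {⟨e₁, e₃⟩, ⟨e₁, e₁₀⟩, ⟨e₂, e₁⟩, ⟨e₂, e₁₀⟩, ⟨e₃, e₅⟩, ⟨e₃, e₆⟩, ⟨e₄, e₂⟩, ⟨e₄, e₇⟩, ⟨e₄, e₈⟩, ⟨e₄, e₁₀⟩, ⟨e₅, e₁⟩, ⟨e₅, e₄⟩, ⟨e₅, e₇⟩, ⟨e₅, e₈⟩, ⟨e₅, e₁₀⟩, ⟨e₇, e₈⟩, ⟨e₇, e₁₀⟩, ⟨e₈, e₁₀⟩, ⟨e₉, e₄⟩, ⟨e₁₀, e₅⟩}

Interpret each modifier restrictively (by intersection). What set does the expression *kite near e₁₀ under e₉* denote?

{e₁, e₂, e₅}

⟦near e₁₀⟧ = {x : ⟨x, e₁₀⟩ ∈ ⟦near⟧} = {e₁, e₂, e₄, e₅, e₇, e₈}
⟦under e₉⟧ = {x : ⟨x, e₉⟩ ∈ ⟦under⟧} = {e₁, e₂, e₃, e₄, e₅}
⟦kite⟧ = {e₁, e₂, e₃, e₅, e₆, e₁₀}
… ∩ ⟦near e₁₀⟧ = {e₁, e₂, e₃, e₅, e₆, e₁₀} ∩ {e₁, e₂, e₄, e₅, e₇, e₈} = {e₁, e₂, e₅}
… ∩ ⟦under e₉⟧ = {e₁, e₂, e₅} ∩ {e₁, e₂, e₃, e₄, e₅} = {e₁, e₂, e₅}
So ⟦kite near e₁₀ under e₉⟧ = {e₁, e₂, e₅}.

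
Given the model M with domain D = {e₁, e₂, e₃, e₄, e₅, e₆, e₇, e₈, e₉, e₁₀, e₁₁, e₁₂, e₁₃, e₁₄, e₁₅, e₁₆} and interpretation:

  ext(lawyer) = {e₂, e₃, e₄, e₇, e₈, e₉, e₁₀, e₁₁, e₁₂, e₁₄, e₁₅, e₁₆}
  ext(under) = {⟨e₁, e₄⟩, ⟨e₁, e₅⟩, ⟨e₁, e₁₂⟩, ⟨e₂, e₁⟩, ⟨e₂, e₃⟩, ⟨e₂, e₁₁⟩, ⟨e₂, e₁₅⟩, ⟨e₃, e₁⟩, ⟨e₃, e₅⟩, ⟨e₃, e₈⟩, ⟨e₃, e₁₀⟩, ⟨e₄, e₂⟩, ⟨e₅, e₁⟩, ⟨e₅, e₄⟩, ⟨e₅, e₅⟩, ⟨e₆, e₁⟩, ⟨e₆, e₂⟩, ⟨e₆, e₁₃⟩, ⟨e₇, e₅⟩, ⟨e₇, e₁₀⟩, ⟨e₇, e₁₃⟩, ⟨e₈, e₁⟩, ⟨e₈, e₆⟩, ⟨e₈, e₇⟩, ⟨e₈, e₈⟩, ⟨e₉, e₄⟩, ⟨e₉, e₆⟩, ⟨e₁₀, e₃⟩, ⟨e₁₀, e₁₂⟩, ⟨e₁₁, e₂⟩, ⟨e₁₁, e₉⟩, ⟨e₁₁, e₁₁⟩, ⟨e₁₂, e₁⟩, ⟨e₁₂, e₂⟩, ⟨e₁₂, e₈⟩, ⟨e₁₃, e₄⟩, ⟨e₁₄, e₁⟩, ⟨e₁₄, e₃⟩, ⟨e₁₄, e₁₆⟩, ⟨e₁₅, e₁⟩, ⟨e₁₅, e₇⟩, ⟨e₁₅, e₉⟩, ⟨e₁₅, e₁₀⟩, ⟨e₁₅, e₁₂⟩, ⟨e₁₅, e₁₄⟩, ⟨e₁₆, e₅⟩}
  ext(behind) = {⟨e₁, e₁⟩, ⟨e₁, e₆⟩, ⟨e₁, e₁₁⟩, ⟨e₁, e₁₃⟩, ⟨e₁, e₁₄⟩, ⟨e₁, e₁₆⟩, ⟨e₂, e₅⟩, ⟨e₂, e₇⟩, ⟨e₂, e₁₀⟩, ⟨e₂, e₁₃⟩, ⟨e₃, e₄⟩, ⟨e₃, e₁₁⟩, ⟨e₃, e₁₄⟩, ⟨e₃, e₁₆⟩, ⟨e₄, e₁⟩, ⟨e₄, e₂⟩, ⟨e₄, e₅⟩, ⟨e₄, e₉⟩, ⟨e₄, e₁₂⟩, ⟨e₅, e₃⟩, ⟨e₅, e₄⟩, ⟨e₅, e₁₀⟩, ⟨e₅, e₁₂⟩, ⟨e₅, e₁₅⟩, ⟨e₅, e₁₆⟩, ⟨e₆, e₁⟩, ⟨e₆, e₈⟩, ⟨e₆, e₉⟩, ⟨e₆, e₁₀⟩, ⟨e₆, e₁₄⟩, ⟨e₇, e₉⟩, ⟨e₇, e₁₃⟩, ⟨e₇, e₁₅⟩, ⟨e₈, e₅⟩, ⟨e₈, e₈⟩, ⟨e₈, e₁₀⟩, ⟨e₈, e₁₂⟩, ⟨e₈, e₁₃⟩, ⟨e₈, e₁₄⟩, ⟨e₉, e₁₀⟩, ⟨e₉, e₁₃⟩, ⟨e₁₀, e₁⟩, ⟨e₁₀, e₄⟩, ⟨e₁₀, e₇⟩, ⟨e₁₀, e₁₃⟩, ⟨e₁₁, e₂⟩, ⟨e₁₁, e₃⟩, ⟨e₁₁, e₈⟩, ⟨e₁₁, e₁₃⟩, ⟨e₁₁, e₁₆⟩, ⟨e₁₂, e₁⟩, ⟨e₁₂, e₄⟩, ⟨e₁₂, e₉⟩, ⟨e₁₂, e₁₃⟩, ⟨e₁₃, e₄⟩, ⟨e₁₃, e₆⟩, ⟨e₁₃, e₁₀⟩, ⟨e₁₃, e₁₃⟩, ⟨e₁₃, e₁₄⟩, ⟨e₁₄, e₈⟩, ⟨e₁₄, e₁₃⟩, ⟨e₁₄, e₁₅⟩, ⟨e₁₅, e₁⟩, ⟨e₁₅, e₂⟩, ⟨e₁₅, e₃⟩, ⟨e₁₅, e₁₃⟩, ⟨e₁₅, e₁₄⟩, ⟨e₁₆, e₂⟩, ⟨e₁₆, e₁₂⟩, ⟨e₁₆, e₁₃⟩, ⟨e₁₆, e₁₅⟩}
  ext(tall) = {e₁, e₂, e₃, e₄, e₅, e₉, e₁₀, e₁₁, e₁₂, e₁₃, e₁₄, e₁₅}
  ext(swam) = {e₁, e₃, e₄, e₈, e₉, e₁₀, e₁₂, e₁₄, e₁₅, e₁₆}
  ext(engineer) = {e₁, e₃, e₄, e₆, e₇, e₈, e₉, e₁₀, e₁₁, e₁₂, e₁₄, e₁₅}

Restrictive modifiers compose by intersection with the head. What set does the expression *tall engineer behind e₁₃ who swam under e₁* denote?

{e₁₂, e₁₄, e₁₅}

⟦behind e₁₃⟧ = {x : ⟨x, e₁₃⟩ ∈ ⟦behind⟧} = {e₁, e₂, e₇, e₈, e₉, e₁₀, e₁₁, e₁₂, e₁₃, e₁₄, e₁₅, e₁₆}
⟦who swam⟧ = ⟦swam⟧ = {e₁, e₃, e₄, e₈, e₉, e₁₀, e₁₂, e₁₄, e₁₅, e₁₆}
⟦under e₁⟧ = {x : ⟨x, e₁⟩ ∈ ⟦under⟧} = {e₂, e₃, e₅, e₆, e₈, e₁₂, e₁₄, e₁₅}
⟦engineer⟧ = {e₁, e₃, e₄, e₆, e₇, e₈, e₉, e₁₀, e₁₁, e₁₂, e₁₄, e₁₅}
… ∩ ⟦behind e₁₃⟧ = {e₁, e₃, e₄, e₆, e₇, e₈, e₉, e₁₀, e₁₁, e₁₂, e₁₄, e₁₅} ∩ {e₁, e₂, e₇, e₈, e₉, e₁₀, e₁₁, e₁₂, e₁₃, e₁₄, e₁₅, e₁₆} = {e₁, e₇, e₈, e₉, e₁₀, e₁₁, e₁₂, e₁₄, e₁₅}
… ∩ ⟦who swam⟧ = {e₁, e₇, e₈, e₉, e₁₀, e₁₁, e₁₂, e₁₄, e₁₅} ∩ {e₁, e₃, e₄, e₈, e₉, e₁₀, e₁₂, e₁₄, e₁₅, e₁₆} = {e₁, e₈, e₉, e₁₀, e₁₂, e₁₄, e₁₅}
… ∩ ⟦under e₁⟧ = {e₁, e₈, e₉, e₁₀, e₁₂, e₁₄, e₁₅} ∩ {e₂, e₃, e₅, e₆, e₈, e₁₂, e₁₄, e₁₅} = {e₈, e₁₂, e₁₄, e₁₅}
… ∩ ⟦tall⟧ = {e₈, e₁₂, e₁₄, e₁₅} ∩ {e₁, e₂, e₃, e₄, e₅, e₉, e₁₀, e₁₁, e₁₂, e₁₃, e₁₄, e₁₅} = {e₁₂, e₁₄, e₁₅}
So ⟦tall engineer behind e₁₃ who swam under e₁⟧ = {e₁₂, e₁₄, e₁₅}.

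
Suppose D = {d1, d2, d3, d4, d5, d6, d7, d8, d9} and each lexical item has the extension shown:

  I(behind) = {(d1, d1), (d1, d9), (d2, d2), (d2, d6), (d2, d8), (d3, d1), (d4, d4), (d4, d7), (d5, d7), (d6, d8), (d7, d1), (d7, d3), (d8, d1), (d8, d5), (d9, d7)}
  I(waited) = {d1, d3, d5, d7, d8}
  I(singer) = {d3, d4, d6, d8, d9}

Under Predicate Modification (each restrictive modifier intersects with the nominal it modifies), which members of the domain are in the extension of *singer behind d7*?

{d4, d9}

⟦behind d7⟧ = {x : ⟨x, d7⟩ ∈ ⟦behind⟧} = {d4, d5, d9}
⟦singer⟧ = {d3, d4, d6, d8, d9}
… ∩ ⟦behind d7⟧ = {d3, d4, d6, d8, d9} ∩ {d4, d5, d9} = {d4, d9}
So ⟦singer behind d7⟧ = {d4, d9}.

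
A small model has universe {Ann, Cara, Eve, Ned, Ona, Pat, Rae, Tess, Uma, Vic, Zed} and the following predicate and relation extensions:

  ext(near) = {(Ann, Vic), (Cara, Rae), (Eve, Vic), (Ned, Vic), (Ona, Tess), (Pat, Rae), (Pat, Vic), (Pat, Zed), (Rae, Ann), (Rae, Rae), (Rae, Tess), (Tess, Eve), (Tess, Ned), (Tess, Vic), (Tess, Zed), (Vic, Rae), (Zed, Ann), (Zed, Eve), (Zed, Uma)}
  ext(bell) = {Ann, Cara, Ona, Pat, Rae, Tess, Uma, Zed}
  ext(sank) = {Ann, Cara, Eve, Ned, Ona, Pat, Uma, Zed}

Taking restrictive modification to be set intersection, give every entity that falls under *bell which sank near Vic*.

{Ann, Pat}

⟦which sank⟧ = ⟦sank⟧ = {Ann, Cara, Eve, Ned, Ona, Pat, Uma, Zed}
⟦near Vic⟧ = {x : ⟨x, Vic⟩ ∈ ⟦near⟧} = {Ann, Eve, Ned, Pat, Tess}
⟦bell⟧ = {Ann, Cara, Ona, Pat, Rae, Tess, Uma, Zed}
… ∩ ⟦which sank⟧ = {Ann, Cara, Ona, Pat, Rae, Tess, Uma, Zed} ∩ {Ann, Cara, Eve, Ned, Ona, Pat, Uma, Zed} = {Ann, Cara, Ona, Pat, Uma, Zed}
… ∩ ⟦near Vic⟧ = {Ann, Cara, Ona, Pat, Uma, Zed} ∩ {Ann, Eve, Ned, Pat, Tess} = {Ann, Pat}
So ⟦bell which sank near Vic⟧ = {Ann, Pat}.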